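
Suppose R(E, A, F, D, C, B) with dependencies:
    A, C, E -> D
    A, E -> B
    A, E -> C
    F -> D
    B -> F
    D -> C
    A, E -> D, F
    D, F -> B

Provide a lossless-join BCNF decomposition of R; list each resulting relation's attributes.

Candidate key of the original relation: {A, E}.
{A, B, C, D, E, F}: {F} determines {B, C, D, F} here but is not a superkey — split on F -> B, C, D, giving {B, C, D, F} and {A, E, F}.
{B, C, D, F}: {D} determines {C, D} here but is not a superkey — split on D -> C, giving {C, D} and {B, D, F}.
{C, D} is in BCNF.
{B, D, F} is in BCNF.
{A, E, F} is in BCNF.

{A, E, F}; {B, D, F}; {C, D}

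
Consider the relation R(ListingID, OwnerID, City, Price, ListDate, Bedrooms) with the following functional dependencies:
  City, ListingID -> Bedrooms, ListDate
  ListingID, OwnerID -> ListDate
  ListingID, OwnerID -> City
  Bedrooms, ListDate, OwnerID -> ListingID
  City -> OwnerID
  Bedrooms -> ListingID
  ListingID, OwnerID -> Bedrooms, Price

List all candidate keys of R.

{Bedrooms, City}⁺ = {Bedrooms, City, ListDate, ListingID, OwnerID, Price}, which is every attribute, so {Bedrooms, City} is a candidate key.
{Bedrooms, OwnerID}⁺ = {Bedrooms, City, ListDate, ListingID, OwnerID, Price}, which is every attribute, so {Bedrooms, OwnerID} is a candidate key.
{City, ListingID}⁺ = {Bedrooms, City, ListDate, ListingID, OwnerID, Price}, which is every attribute, so {City, ListingID} is a candidate key.
{ListingID, OwnerID}⁺ = {Bedrooms, City, ListDate, ListingID, OwnerID, Price}, which is every attribute, so {ListingID, OwnerID} is a candidate key.
No proper subset of any of these is a key, and no other minimal superkey exists.

{Bedrooms, City}, {Bedrooms, OwnerID}, {City, ListingID}, {ListingID, OwnerID}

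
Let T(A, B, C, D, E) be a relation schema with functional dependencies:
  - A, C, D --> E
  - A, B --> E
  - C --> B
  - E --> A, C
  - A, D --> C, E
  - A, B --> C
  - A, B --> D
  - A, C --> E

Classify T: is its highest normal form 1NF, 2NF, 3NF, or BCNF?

Candidate keys: {A, B}, {A, C}, {A, D}, {E}. Prime attributes: {A, B, C, D, E}.
C --> B: {C}⁺ = {B, C}, which is not all of the attributes, so the left side is not a superkey — BCNF is violated.
But every attribute on its right side ({B}) is prime, and the same holds for every other non-superkey FD, so 3NF still holds.

3NF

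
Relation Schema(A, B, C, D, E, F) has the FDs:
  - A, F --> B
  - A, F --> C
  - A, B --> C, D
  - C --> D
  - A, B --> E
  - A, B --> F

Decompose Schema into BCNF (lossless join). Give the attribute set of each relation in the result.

{A, B, C, E, F}; {C, D}

Candidate keys of the original relation: {A, B}, {A, F}.
Within {A, B, C, D, E, F}: {C}⁺ ∩ {A, B, C, D, E, F} = {C, D}, not the whole set, so C --> D violates BCNF; decompose into {C, D} and {A, B, C, E, F}.
{C, D}: every determinant is a superkey — BCNF.
{A, B, C, E, F}: every determinant is a superkey — BCNF.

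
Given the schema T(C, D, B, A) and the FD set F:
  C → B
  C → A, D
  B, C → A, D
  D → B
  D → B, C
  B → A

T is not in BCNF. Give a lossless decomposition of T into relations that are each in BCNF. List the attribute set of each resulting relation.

Candidate keys of the original relation: {C}, {D}.
Within {A, B, C, D}: {B}⁺ ∩ {A, B, C, D} = {A, B}, not the whole set, so B → A violates BCNF; decompose into {A, B} and {B, C, D}.
{A, B} has no BCNF violation.
{B, C, D} has no BCNF violation.

{A, B}; {B, C, D}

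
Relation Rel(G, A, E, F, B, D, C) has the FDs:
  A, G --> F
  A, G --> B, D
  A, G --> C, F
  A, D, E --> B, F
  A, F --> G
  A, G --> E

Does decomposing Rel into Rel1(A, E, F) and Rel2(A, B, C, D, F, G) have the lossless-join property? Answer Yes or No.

Yes

The shared attributes are {A, F} and {A, F}⁺ = {A, B, C, D, E, F, G}.
Rel1 is contained in that closure, so Rel1 ∩ Rel2 --> Rel1 holds and the join is lossless.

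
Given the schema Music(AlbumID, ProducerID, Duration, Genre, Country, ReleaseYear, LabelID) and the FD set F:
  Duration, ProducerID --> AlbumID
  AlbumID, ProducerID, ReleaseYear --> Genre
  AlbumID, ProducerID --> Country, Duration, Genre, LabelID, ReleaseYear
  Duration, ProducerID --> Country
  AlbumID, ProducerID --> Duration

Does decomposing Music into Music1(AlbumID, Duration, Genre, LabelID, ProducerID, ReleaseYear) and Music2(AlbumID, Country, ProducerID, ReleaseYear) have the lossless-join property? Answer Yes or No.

Yes

The shared attributes are {AlbumID, ProducerID, ReleaseYear} and {AlbumID, ProducerID, ReleaseYear}⁺ = {AlbumID, Country, Duration, Genre, LabelID, ProducerID, ReleaseYear}.
Music1 is contained in that closure, so Music1 ∩ Music2 --> Music1 holds and the join is lossless.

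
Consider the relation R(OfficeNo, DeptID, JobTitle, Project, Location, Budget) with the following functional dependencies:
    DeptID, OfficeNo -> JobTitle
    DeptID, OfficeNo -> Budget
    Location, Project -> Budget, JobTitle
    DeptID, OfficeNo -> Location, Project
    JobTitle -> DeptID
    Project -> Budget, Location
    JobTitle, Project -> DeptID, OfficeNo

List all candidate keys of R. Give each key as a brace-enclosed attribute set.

{Project} is a candidate key since {Project}⁺ = {Budget, DeptID, JobTitle, Location, OfficeNo, Project} covers every attribute.
{DeptID, OfficeNo} is a candidate key since {DeptID, OfficeNo}⁺ = {Budget, DeptID, JobTitle, Location, OfficeNo, Project} covers every attribute.
{JobTitle, OfficeNo} is a candidate key since {JobTitle, OfficeNo}⁺ = {Budget, DeptID, JobTitle, Location, OfficeNo, Project} covers every attribute.
These are minimal and exhaustive — every other superkey contains one of them.

{DeptID, OfficeNo}, {JobTitle, OfficeNo}, {Project}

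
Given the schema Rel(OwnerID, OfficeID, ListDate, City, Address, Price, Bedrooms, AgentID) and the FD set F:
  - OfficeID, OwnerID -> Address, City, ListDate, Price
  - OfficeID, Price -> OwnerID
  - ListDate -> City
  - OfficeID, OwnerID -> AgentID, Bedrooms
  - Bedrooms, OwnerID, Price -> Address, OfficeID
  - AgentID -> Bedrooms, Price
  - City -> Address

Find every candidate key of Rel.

{AgentID, OfficeID}, {AgentID, OwnerID}, {Bedrooms, OwnerID, Price}, {OfficeID, OwnerID}, {OfficeID, Price}

Closure of {AgentID, OfficeID} is {Address, AgentID, Bedrooms, City, ListDate, OfficeID, OwnerID, Price}, the whole schema; {AgentID, OfficeID} is a candidate key.
Closure of {AgentID, OwnerID} is {Address, AgentID, Bedrooms, City, ListDate, OfficeID, OwnerID, Price}, the whole schema; {AgentID, OwnerID} is a candidate key.
Closure of {OfficeID, OwnerID} is {Address, AgentID, Bedrooms, City, ListDate, OfficeID, OwnerID, Price}, the whole schema; {OfficeID, OwnerID} is a candidate key.
Closure of {OfficeID, Price} is {Address, AgentID, Bedrooms, City, ListDate, OfficeID, OwnerID, Price}, the whole schema; {OfficeID, Price} is a candidate key.
Closure of {Bedrooms, OwnerID, Price} is {Address, AgentID, Bedrooms, City, ListDate, OfficeID, OwnerID, Price}, the whole schema; {Bedrooms, OwnerID, Price} is a candidate key.
These are minimal and exhaustive — every other superkey contains one of them.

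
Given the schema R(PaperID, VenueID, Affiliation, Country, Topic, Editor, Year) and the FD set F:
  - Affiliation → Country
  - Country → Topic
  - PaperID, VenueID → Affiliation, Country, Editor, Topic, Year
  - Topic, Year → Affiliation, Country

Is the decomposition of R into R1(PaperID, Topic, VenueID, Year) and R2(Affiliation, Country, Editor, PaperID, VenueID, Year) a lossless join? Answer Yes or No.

Common attributes: {PaperID, VenueID, Year}; their closure is {Affiliation, Country, Editor, PaperID, Topic, VenueID, Year}.
R1 is contained in that closure, so R1 ∩ R2 → R1 holds and the join is lossless.

Yes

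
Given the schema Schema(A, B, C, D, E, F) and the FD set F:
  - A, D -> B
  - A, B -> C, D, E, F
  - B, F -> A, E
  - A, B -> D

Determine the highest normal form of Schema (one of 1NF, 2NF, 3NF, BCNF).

Candidate keys: {A, B}, {A, D}, {B, F}. Prime attributes: {A, B, D, F}.
Every FD has a superkey on the left, so the relation is in BCNF.

BCNF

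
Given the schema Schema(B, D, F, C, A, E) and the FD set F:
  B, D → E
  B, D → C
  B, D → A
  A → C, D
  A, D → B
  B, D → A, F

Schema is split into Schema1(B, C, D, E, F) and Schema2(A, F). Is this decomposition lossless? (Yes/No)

Common attributes: {F}; their closure is {F}.
Neither Schema1 nor Schema2 is contained in that closure, so the decomposition is lossy.

No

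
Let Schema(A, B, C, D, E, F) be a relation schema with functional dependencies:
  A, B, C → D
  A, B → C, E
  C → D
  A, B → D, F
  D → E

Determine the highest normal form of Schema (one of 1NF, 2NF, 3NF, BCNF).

Candidate key: {A, B}. Prime attributes: {A, B}.
For C → D we have {C}⁺ = {C, D, E}; {C} is not a superkey, so BCNF fails.
C → D determines the non-prime attribute {D} from a non-superkey — 3NF is violated.
No non-prime attribute depends on a proper subset of any candidate key, so 2NF holds.

2NF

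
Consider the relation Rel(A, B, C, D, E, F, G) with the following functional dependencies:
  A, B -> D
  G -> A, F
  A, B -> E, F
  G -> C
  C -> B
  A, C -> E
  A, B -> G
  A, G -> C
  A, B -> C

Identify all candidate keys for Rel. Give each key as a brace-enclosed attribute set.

{G}⁺ = {A, B, C, D, E, F, G}, which is every attribute, so {G} is a candidate key.
{A, B}⁺ = {A, B, C, D, E, F, G}, which is every attribute, so {A, B} is a candidate key.
{A, C}⁺ = {A, B, C, D, E, F, G}, which is every attribute, so {A, C} is a candidate key.
These are minimal and exhaustive — every other superkey contains one of them.

{A, B}, {A, C}, {G}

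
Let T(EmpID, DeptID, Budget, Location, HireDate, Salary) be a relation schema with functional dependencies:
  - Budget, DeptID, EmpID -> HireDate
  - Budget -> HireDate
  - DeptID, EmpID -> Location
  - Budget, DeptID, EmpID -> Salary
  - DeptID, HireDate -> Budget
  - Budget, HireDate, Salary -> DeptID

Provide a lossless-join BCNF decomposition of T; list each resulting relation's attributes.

{Budget, DeptID, Salary}; {Budget, EmpID, Salary}; {Budget, HireDate}; {DeptID, EmpID, Location}

Candidate keys of the original relation: {Budget, DeptID, EmpID}, {Budget, EmpID, Salary}, {DeptID, EmpID, HireDate}.
In {Budget, DeptID, EmpID, HireDate, Location, Salary}, {Budget} is not a superkey ({Budget}⁺ restricted to this set is {Budget, HireDate}), so split on Budget -> HireDate into {Budget, HireDate} and {Budget, DeptID, EmpID, Location, Salary}.
{Budget, HireDate} is in BCNF.
In {Budget, DeptID, EmpID, Location, Salary}, {DeptID, EmpID} is not a superkey ({DeptID, EmpID}⁺ restricted to this set is {DeptID, EmpID, Location}), so split on DeptID, EmpID -> Location into {DeptID, EmpID, Location} and {Budget, DeptID, EmpID, Salary}.
{DeptID, EmpID, Location} is in BCNF.
In {Budget, DeptID, EmpID, Salary}, {Budget, Salary} is not a superkey ({Budget, Salary}⁺ restricted to this set is {Budget, DeptID, Salary}), so split on Budget, Salary -> DeptID into {Budget, DeptID, Salary} and {Budget, EmpID, Salary}.
{Budget, DeptID, Salary} is in BCNF.
{Budget, EmpID, Salary} is in BCNF.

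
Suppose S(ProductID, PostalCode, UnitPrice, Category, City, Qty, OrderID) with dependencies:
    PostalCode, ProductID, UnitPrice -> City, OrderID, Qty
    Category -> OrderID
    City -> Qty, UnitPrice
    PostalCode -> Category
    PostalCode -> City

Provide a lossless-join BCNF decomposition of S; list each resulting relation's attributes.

Candidate key of the original relation: {PostalCode, ProductID}.
In {Category, City, OrderID, PostalCode, ProductID, Qty, UnitPrice}, {Category} is not a superkey ({Category}⁺ restricted to this set is {Category, OrderID}), so split on Category -> OrderID into {Category, OrderID} and {Category, City, PostalCode, ProductID, Qty, UnitPrice}.
{Category, OrderID} is in BCNF.
In {Category, City, PostalCode, ProductID, Qty, UnitPrice}, {City} is not a superkey ({City}⁺ restricted to this set is {City, Qty, UnitPrice}), so split on City -> Qty, UnitPrice into {City, Qty, UnitPrice} and {Category, City, PostalCode, ProductID}.
{City, Qty, UnitPrice} is in BCNF.
In {Category, City, PostalCode, ProductID}, {PostalCode} is not a superkey ({PostalCode}⁺ restricted to this set is {Category, City, PostalCode}), so split on PostalCode -> Category, City into {Category, City, PostalCode} and {PostalCode, ProductID}.
{Category, City, PostalCode} is in BCNF.
{PostalCode, ProductID} is in BCNF.

{Category, City, PostalCode}; {Category, OrderID}; {City, Qty, UnitPrice}; {PostalCode, ProductID}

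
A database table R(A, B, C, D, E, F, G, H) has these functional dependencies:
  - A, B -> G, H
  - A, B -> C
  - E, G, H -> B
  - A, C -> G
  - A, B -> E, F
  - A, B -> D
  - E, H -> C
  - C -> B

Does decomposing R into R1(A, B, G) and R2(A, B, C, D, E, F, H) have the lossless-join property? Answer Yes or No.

Yes

The shared attributes are {A, B} and {A, B}⁺ = {A, B, C, D, E, F, G, H}.
Since R1 ⊆ {A, B, C, D, E, F, G, H}, the intersection is a superkey of R1; the decomposition is lossless.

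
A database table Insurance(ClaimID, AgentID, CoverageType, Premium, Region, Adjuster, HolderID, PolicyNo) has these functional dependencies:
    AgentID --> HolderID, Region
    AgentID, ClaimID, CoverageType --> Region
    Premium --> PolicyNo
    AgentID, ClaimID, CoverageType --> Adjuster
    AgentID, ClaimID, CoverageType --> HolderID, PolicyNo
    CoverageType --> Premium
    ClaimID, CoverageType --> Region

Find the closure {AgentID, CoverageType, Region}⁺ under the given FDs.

Start with {AgentID, CoverageType, Region}.
AgentID --> HolderID, Region applies; add {HolderID} → now {AgentID, CoverageType, HolderID, Region}.
CoverageType --> Premium applies; add {Premium} → now {AgentID, CoverageType, HolderID, Premium, Region}.
Premium --> PolicyNo applies; add {PolicyNo} → now {AgentID, CoverageType, HolderID, PolicyNo, Premium, Region}.
No further FD applies.

{AgentID, CoverageType, HolderID, PolicyNo, Premium, Region}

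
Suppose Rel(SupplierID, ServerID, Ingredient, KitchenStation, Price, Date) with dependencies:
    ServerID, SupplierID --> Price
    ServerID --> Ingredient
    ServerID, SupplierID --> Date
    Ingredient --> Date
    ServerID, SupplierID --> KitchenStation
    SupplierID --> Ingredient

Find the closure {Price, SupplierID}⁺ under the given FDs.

Start with {Price, SupplierID}.
SupplierID --> Ingredient applies; add {Ingredient} → now {Ingredient, Price, SupplierID}.
Ingredient --> Date applies; add {Date} → now {Date, Ingredient, Price, SupplierID}.
No further FD applies.

{Date, Ingredient, Price, SupplierID}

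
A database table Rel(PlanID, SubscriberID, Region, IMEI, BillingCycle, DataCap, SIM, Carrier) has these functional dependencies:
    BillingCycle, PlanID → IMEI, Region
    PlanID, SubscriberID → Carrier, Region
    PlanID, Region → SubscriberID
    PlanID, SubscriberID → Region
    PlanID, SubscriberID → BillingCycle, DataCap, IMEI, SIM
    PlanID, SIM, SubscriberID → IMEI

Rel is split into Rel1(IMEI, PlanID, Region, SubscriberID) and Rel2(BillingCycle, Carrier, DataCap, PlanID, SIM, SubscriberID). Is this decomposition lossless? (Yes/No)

Yes

The shared attributes are {PlanID, SubscriberID} and {PlanID, SubscriberID}⁺ = {BillingCycle, Carrier, DataCap, IMEI, PlanID, Region, SIM, SubscriberID}.
Rel1 is contained in that closure, so Rel1 ∩ Rel2 → Rel1 holds and the join is lossless.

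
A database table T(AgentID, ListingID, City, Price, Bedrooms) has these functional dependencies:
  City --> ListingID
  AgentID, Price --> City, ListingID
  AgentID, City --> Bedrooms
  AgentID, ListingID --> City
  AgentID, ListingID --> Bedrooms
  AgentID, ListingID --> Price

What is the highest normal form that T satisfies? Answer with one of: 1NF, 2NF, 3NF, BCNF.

Candidate keys: {AgentID, City}, {AgentID, ListingID}, {AgentID, Price}. Prime attributes: {AgentID, City, ListingID, Price}.
For City --> ListingID we have {City}⁺ = {City, ListingID}; {City} is not a superkey, so BCNF fails.
But every attribute on its right side ({ListingID}) is prime, and the same holds for every other non-superkey FD, so 3NF still holds.

3NF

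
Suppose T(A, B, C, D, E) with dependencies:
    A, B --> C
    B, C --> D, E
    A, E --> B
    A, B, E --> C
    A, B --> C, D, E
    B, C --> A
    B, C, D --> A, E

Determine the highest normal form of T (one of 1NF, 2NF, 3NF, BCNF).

BCNF

Candidate keys: {A, B}, {A, E}, {B, C}. Prime attributes: {A, B, C, E}.
The left-hand side of every FD is a superkey, so BCNF is satisfied.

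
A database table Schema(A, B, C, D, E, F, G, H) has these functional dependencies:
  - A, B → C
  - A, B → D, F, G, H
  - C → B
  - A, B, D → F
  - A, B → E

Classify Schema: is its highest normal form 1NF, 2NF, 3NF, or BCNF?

Candidate keys: {A, B}, {A, C}. Prime attributes: {A, B, C}.
C → B breaks BCNF: {C}⁺ = {B, C}, so {C} is not a superkey.
Its right-hand attributes {B} are all prime, as are those of every other non-superkey FD — the relation is in 3NF.

3NF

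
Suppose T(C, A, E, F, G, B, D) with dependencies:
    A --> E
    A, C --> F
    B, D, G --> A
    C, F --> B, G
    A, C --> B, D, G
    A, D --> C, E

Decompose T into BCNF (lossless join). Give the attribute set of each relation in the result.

Candidate keys of the original relation: {A, C}, {A, D}, {B, D, G}, {C, D, F}.
In {A, B, C, D, E, F, G}, {A} is not a superkey ({A}⁺ restricted to this set is {A, E}), so split on A --> E into {A, E} and {A, B, C, D, F, G}.
{A, E}: every determinant is a superkey — BCNF.
In {A, B, C, D, F, G}, {C, F} is not a superkey ({C, F}⁺ restricted to this set is {B, C, F, G}), so split on C, F --> B, G into {B, C, F, G} and {A, C, D, F}.
{B, C, F, G}: every determinant is a superkey — BCNF.
{A, C, D, F}: every determinant is a superkey — BCNF.

{A, C, D, F}; {A, E}; {B, C, F, G}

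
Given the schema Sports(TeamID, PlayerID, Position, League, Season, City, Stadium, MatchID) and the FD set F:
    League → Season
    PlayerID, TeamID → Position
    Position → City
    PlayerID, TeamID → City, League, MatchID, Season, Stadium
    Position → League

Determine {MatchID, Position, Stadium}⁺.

{City, League, MatchID, Position, Season, Stadium}

Start with {MatchID, Position, Stadium}.
Position → City applies; add {City} → now {City, MatchID, Position, Stadium}.
Position → League applies; add {League} → now {City, League, MatchID, Position, Stadium}.
League → Season applies; add {Season} → now {City, League, MatchID, Position, Season, Stadium}.
No further FD applies.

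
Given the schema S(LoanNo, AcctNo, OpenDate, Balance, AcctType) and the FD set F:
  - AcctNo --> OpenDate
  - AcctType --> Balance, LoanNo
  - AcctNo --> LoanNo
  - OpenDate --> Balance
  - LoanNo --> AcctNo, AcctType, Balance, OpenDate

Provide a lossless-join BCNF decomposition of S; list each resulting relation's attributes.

Candidate keys of the original relation: {AcctNo}, {AcctType}, {LoanNo}.
Within {AcctNo, AcctType, Balance, LoanNo, OpenDate}: {OpenDate}⁺ ∩ {AcctNo, AcctType, Balance, LoanNo, OpenDate} = {Balance, OpenDate}, not the whole set, so OpenDate --> Balance violates BCNF; decompose into {Balance, OpenDate} and {AcctNo, AcctType, LoanNo, OpenDate}.
{Balance, OpenDate} has no BCNF violation.
{AcctNo, AcctType, LoanNo, OpenDate} has no BCNF violation.

{AcctNo, AcctType, LoanNo, OpenDate}; {Balance, OpenDate}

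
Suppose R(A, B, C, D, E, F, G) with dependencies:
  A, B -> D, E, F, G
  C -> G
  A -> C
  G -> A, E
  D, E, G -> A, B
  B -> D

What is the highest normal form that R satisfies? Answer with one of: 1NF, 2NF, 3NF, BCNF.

Candidate keys: {A, B}, {A, D}, {B, C}, {B, G}, {C, D}, {D, G}. Prime attributes: {A, B, C, D, G}.
For C -> G we have {C}⁺ = {A, C, E, G}; {C} is not a superkey, so BCNF fails.
G -> A, E determines the non-prime attribute {E} from a non-superkey — 3NF is violated.
Since {A} ⊂ {A, B} and {A}⁺ ⊇ {E} with {E} non-prime, there is a partial dependency; 2NF fails.

1NF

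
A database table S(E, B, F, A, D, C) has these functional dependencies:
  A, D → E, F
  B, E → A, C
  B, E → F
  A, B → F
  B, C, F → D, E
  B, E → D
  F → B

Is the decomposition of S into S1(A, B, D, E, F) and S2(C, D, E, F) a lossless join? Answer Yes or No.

S1 ∩ S2 = {D, E, F}; its closure under F is {A, B, C, D, E, F}.
S1 is contained in that closure, so S1 ∩ S2 → S1 holds and the join is lossless.

Yes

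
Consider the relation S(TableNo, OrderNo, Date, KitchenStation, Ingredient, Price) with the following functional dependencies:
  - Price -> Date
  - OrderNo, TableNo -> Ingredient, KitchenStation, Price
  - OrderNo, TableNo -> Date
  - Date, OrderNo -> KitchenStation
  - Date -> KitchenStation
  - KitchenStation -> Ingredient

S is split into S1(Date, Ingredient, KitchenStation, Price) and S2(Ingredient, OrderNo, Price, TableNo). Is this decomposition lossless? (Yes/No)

S1 ∩ S2 = {Ingredient, Price}; its closure under F is {Date, Ingredient, KitchenStation, Price}.
S1 is contained in that closure, so S1 ∩ S2 -> S1 holds and the join is lossless.

Yes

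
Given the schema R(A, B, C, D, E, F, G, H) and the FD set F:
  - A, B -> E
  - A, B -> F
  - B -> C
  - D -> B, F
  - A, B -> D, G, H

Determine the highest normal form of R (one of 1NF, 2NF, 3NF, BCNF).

1NF

Candidate keys: {A, B}, {A, D}. Prime attributes: {A, B, D}.
B -> C breaks BCNF: {B}⁺ = {B, C}, so {B} is not a superkey.
B -> C determines the non-prime attribute {C} from a non-superkey — 3NF is violated.
The proper key subset {B} of {A, B} determines non-prime {C}, so the relation is not even in 2NF.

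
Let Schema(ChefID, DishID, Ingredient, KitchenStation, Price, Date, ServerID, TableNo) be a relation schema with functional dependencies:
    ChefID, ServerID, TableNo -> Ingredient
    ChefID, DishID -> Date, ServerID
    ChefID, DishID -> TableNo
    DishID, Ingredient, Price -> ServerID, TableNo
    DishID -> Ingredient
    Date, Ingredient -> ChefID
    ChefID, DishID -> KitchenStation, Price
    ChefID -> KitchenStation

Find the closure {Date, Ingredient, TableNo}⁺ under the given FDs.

{ChefID, Date, Ingredient, KitchenStation, TableNo}

Start with {Date, Ingredient, TableNo}.
Date, Ingredient -> ChefID applies; add {ChefID} → now {ChefID, Date, Ingredient, TableNo}.
ChefID -> KitchenStation applies; add {KitchenStation} → now {ChefID, Date, Ingredient, KitchenStation, TableNo}.
No further FD applies.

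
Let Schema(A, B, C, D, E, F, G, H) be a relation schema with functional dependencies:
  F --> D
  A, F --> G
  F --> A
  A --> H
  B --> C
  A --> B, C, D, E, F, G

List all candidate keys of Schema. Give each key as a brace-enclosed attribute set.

Closure of {A} is {A, B, C, D, E, F, G, H}, the whole schema; {A} is a candidate key.
Closure of {F} is {A, B, C, D, E, F, G, H}, the whole schema; {F} is a candidate key.
These are minimal and exhaustive — every other superkey contains one of them.

{A}, {F}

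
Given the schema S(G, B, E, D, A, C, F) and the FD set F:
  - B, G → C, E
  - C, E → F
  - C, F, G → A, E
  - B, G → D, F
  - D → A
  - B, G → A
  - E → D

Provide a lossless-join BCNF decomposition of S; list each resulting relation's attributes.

{A, D}; {B, C, E, G}; {C, E, F}; {D, E}

Candidate key of the original relation: {B, G}.
In {A, B, C, D, E, F, G}, {C, E} is not a superkey ({C, E}⁺ restricted to this set is {A, C, D, E, F}), so split on C, E → A, D, F into {A, C, D, E, F} and {B, C, E, G}.
In {A, C, D, E, F}, {D} is not a superkey ({D}⁺ restricted to this set is {A, D}), so split on D → A into {A, D} and {C, D, E, F}.
{A, D} is in BCNF.
In {C, D, E, F}, {E} is not a superkey ({E}⁺ restricted to this set is {D, E}), so split on E → D into {D, E} and {C, E, F}.
{D, E} is in BCNF.
{C, E, F} is in BCNF.
{B, C, E, G} is in BCNF.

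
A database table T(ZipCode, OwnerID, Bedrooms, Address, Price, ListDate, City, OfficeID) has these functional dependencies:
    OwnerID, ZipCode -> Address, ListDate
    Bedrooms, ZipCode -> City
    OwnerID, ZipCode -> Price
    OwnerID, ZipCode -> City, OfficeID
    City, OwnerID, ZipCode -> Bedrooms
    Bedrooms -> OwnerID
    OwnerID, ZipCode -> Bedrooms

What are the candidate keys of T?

Attributes never on any right-hand side: {ZipCode} — every candidate key must contain it.
{Bedrooms, ZipCode}⁺ = {Address, Bedrooms, City, ListDate, OfficeID, OwnerID, Price, ZipCode}, which is every attribute, so {Bedrooms, ZipCode} is a candidate key.
{OwnerID, ZipCode}⁺ = {Address, Bedrooms, City, ListDate, OfficeID, OwnerID, Price, ZipCode}, which is every attribute, so {OwnerID, ZipCode} is a candidate key.
Any other superkey properly contains one of these, so there are no further candidate keys.

{Bedrooms, ZipCode}, {OwnerID, ZipCode}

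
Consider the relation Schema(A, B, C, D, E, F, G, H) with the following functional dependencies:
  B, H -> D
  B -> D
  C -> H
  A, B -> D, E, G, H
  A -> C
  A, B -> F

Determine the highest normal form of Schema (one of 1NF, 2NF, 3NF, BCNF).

1NF

Candidate key: {A, B}. Prime attributes: {A, B}.
For B, H -> D we have {B, H}⁺ = {B, D, H}; {B, H} is not a superkey, so BCNF fails.
B, H -> D has non-prime {D} on the right and a non-superkey on the left, so 3NF fails.
Since {A} ⊂ {A, B} and {A}⁺ ⊇ {C, H} with {C, H} non-prime, there is a partial dependency; 2NF fails.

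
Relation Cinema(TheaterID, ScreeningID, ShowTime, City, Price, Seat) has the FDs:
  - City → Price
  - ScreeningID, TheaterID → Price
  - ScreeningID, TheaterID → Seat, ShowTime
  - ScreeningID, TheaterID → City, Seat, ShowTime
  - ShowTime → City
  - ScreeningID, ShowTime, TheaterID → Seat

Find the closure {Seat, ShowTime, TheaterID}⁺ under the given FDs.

Start with {Seat, ShowTime, TheaterID}.
ShowTime → City applies; add {City} → now {City, Seat, ShowTime, TheaterID}.
City → Price applies; add {Price} → now {City, Price, Seat, ShowTime, TheaterID}.
No further FD applies.

{City, Price, Seat, ShowTime, TheaterID}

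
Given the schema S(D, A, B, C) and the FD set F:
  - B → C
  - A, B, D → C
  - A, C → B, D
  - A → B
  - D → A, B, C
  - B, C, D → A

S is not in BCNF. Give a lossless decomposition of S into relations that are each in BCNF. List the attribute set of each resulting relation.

Candidate keys of the original relation: {A}, {D}.
{A, B, C, D}: {B} determines {B, C} here but is not a superkey — split on B → C, giving {B, C} and {A, B, D}.
{B, C} has no BCNF violation.
{A, B, D} has no BCNF violation.

{A, B, D}; {B, C}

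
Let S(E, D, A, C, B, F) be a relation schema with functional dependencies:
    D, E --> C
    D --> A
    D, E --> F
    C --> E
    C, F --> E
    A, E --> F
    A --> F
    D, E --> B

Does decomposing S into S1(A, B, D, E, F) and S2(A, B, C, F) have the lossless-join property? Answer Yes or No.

No

Common attributes: {A, B, F}; their closure is {A, B, F}.
Neither S1 nor S2 is contained in that closure, so the decomposition is lossy.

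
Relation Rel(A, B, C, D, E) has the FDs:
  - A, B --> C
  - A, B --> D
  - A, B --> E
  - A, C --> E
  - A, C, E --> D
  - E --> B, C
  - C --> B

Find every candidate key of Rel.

{A} never appears on the right of any FD, so every key must include it.
{A, B}⁺ = {A, B, C, D, E} — all of the relation — so {A, B} is a candidate key.
{A, C}⁺ = {A, B, C, D, E} — all of the relation — so {A, C} is a candidate key.
{A, E}⁺ = {A, B, C, D, E} — all of the relation — so {A, E} is a candidate key.
These are minimal and exhaustive — every other superkey contains one of them.

{A, B}, {A, C}, {A, E}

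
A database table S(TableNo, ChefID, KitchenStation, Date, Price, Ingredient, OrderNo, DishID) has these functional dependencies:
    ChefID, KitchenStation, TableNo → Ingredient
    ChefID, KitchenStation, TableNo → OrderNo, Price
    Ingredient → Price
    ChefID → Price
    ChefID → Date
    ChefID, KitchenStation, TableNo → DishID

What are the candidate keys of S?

No FD produces {ChefID, KitchenStation, TableNo}, so they must be in every candidate key.
{ChefID, KitchenStation, TableNo}⁺ = {ChefID, Date, DishID, Ingredient, KitchenStation, OrderNo, Price, TableNo}, which is every attribute, so {ChefID, KitchenStation, TableNo} is a candidate key.
Every other attribute set either contains this one or has a smaller closure.

{ChefID, KitchenStation, TableNo}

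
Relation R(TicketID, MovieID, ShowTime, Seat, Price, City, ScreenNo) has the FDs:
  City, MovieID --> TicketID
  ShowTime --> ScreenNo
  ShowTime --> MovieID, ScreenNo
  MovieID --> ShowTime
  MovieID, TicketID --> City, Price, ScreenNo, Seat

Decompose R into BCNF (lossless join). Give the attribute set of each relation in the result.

{City, Price, Seat, ShowTime, TicketID}; {MovieID, ScreenNo, ShowTime}

Candidate keys of the original relation: {City, MovieID}, {City, ShowTime}, {MovieID, TicketID}, {ShowTime, TicketID}.
{City, MovieID, Price, ScreenNo, Seat, ShowTime, TicketID}: {ShowTime} determines {MovieID, ScreenNo, ShowTime} here but is not a superkey — split on ShowTime --> MovieID, ScreenNo, giving {MovieID, ScreenNo, ShowTime} and {City, Price, Seat, ShowTime, TicketID}.
{MovieID, ScreenNo, ShowTime}: every determinant is a superkey — BCNF.
{City, Price, Seat, ShowTime, TicketID}: every determinant is a superkey — BCNF.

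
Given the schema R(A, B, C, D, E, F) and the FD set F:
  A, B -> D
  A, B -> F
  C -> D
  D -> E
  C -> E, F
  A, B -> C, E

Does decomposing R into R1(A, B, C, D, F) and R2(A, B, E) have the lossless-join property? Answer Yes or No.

Common attributes: {A, B}; their closure is {A, B, C, D, E, F}.
This includes all of R1, so the common attributes are a superkey of R1 — the join is lossless.

Yes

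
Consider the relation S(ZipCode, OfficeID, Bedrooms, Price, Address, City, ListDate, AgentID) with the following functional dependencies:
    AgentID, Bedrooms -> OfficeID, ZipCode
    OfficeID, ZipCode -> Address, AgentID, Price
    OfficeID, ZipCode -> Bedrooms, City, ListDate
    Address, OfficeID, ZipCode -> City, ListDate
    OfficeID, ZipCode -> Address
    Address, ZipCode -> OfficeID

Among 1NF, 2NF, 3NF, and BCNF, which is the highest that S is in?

BCNF

Candidate keys: {Address, ZipCode}, {AgentID, Bedrooms}, {OfficeID, ZipCode}. Prime attributes: {Address, AgentID, Bedrooms, OfficeID, ZipCode}.
The left-hand side of every FD is a superkey, so BCNF is satisfied.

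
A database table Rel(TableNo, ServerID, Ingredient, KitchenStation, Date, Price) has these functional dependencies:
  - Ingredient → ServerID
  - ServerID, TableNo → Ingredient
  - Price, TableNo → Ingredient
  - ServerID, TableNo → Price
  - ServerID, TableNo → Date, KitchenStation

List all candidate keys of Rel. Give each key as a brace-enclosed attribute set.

{Ingredient, TableNo}, {Price, TableNo}, {ServerID, TableNo}

Attributes never on any right-hand side: {TableNo} — every candidate key must contain it.
{Ingredient, TableNo} is a candidate key since {Ingredient, TableNo}⁺ = {Date, Ingredient, KitchenStation, Price, ServerID, TableNo} covers every attribute.
{Price, TableNo} is a candidate key since {Price, TableNo}⁺ = {Date, Ingredient, KitchenStation, Price, ServerID, TableNo} covers every attribute.
{ServerID, TableNo} is a candidate key since {ServerID, TableNo}⁺ = {Date, Ingredient, KitchenStation, Price, ServerID, TableNo} covers every attribute.
No proper subset of any of these is a key, and no other minimal superkey exists.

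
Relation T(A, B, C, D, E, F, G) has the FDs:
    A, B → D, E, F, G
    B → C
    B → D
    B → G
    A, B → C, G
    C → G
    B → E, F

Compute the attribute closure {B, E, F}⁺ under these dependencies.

Start with {B, E, F}.
B → C applies; add {C} → now {B, C, E, F}.
B → D applies; add {D} → now {B, C, D, E, F}.
B → G applies; add {G} → now {B, C, D, E, F, G}.
No further FD applies.

{B, C, D, E, F, G}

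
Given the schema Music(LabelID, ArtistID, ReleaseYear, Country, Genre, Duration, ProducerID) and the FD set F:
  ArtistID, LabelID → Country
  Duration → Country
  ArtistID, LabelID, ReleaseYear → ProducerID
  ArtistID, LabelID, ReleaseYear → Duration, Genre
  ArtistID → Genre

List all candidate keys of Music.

{ArtistID, LabelID, ReleaseYear}

No FD produces {ArtistID, LabelID, ReleaseYear}, so they must be in every candidate key.
Closure of {ArtistID, LabelID, ReleaseYear} is {ArtistID, Country, Duration, Genre, LabelID, ProducerID, ReleaseYear}, the whole schema; {ArtistID, LabelID, ReleaseYear} is a candidate key.
Every other attribute set either contains this one or has a smaller closure.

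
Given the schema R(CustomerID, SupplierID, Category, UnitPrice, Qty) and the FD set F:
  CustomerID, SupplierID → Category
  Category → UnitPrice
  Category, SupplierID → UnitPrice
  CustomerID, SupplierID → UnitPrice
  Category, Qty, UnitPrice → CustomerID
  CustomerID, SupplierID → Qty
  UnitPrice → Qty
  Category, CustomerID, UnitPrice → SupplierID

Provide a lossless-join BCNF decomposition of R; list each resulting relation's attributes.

Candidate keys of the original relation: {Category}, {CustomerID, SupplierID}.
Within {Category, CustomerID, Qty, SupplierID, UnitPrice}: {UnitPrice}⁺ ∩ {Category, CustomerID, Qty, SupplierID, UnitPrice} = {Qty, UnitPrice}, not the whole set, so UnitPrice → Qty violates BCNF; decompose into {Qty, UnitPrice} and {Category, CustomerID, SupplierID, UnitPrice}.
{Qty, UnitPrice}: every determinant is a superkey — BCNF.
{Category, CustomerID, SupplierID, UnitPrice}: every determinant is a superkey — BCNF.

{Category, CustomerID, SupplierID, UnitPrice}; {Qty, UnitPrice}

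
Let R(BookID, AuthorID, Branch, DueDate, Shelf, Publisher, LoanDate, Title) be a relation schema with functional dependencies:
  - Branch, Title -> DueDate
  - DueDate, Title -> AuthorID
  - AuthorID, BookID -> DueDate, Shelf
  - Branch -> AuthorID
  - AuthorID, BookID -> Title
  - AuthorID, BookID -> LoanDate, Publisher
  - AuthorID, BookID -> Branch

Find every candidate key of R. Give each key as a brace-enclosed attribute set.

{BookID} never appears on the right of any FD, so every key must include it.
{AuthorID, BookID}⁺ = {AuthorID, BookID, Branch, DueDate, LoanDate, Publisher, Shelf, Title} — all of the relation — so {AuthorID, BookID} is a candidate key.
{BookID, Branch}⁺ = {AuthorID, BookID, Branch, DueDate, LoanDate, Publisher, Shelf, Title} — all of the relation — so {BookID, Branch} is a candidate key.
{BookID, DueDate, Title}⁺ = {AuthorID, BookID, Branch, DueDate, LoanDate, Publisher, Shelf, Title} — all of the relation — so {BookID, DueDate, Title} is a candidate key.
These are minimal and exhaustive — every other superkey contains one of them.

{AuthorID, BookID}, {BookID, Branch}, {BookID, DueDate, Title}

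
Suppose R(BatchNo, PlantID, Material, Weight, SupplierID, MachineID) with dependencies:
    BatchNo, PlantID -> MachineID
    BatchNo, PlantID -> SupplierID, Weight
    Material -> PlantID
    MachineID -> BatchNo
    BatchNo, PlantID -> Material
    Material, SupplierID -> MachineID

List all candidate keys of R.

{BatchNo, Material}, {BatchNo, PlantID}, {MachineID, Material}, {MachineID, PlantID}, {Material, SupplierID}

{BatchNo, Material}⁺ = {BatchNo, MachineID, Material, PlantID, SupplierID, Weight}, which is every attribute, so {BatchNo, Material} is a candidate key.
{BatchNo, PlantID}⁺ = {BatchNo, MachineID, Material, PlantID, SupplierID, Weight}, which is every attribute, so {BatchNo, PlantID} is a candidate key.
{MachineID, Material}⁺ = {BatchNo, MachineID, Material, PlantID, SupplierID, Weight}, which is every attribute, so {MachineID, Material} is a candidate key.
{MachineID, PlantID}⁺ = {BatchNo, MachineID, Material, PlantID, SupplierID, Weight}, which is every attribute, so {MachineID, PlantID} is a candidate key.
{Material, SupplierID}⁺ = {BatchNo, MachineID, Material, PlantID, SupplierID, Weight}, which is every attribute, so {Material, SupplierID} is a candidate key.
No proper subset of any of these is a key, and no other minimal superkey exists.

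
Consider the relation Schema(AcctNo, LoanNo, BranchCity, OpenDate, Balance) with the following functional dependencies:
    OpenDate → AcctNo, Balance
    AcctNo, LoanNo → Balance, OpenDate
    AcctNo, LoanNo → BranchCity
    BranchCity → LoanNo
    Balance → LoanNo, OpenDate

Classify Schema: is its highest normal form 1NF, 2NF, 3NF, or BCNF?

3NF

Candidate keys: {AcctNo, BranchCity}, {AcctNo, LoanNo}, {Balance}, {OpenDate}. Prime attributes: {AcctNo, Balance, BranchCity, LoanNo, OpenDate}.
BranchCity → LoanNo breaks BCNF: {BranchCity}⁺ = {BranchCity, LoanNo}, so {BranchCity} is not a superkey.
Its right-hand attributes {LoanNo} are all prime, as are those of every other non-superkey FD — the relation is in 3NF.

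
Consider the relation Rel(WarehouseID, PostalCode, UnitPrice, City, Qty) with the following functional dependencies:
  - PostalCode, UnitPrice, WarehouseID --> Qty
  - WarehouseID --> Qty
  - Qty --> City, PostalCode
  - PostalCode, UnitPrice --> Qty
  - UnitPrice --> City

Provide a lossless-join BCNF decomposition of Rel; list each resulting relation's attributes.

Candidate key of the original relation: {UnitPrice, WarehouseID}.
Within {City, PostalCode, Qty, UnitPrice, WarehouseID}: {WarehouseID}⁺ ∩ {City, PostalCode, Qty, UnitPrice, WarehouseID} = {City, PostalCode, Qty, WarehouseID}, not the whole set, so WarehouseID --> City, PostalCode, Qty violates BCNF; decompose into {City, PostalCode, Qty, WarehouseID} and {UnitPrice, WarehouseID}.
Within {City, PostalCode, Qty, WarehouseID}: {Qty}⁺ ∩ {City, PostalCode, Qty, WarehouseID} = {City, PostalCode, Qty}, not the whole set, so Qty --> City, PostalCode violates BCNF; decompose into {City, PostalCode, Qty} and {Qty, WarehouseID}.
{City, PostalCode, Qty} is in BCNF.
{Qty, WarehouseID} is in BCNF.
{UnitPrice, WarehouseID} is in BCNF.

{City, PostalCode, Qty}; {Qty, WarehouseID}; {UnitPrice, WarehouseID}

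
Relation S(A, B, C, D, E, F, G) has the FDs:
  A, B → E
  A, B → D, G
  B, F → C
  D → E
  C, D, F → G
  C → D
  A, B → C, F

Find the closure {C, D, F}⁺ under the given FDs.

{C, D, E, F, G}

Start with {C, D, F}.
D → E applies; add {E} → now {C, D, E, F}.
C, D, F → G applies; add {G} → now {C, D, E, F, G}.
No further FD applies.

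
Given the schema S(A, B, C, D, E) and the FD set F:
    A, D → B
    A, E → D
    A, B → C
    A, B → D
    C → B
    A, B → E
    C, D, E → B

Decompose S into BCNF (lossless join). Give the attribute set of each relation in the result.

{A, C, D, E}; {B, C}

Candidate keys of the original relation: {A, B}, {A, C}, {A, D}, {A, E}.
Within {A, B, C, D, E}: {C}⁺ ∩ {A, B, C, D, E} = {B, C}, not the whole set, so C → B violates BCNF; decompose into {B, C} and {A, C, D, E}.
{B, C} is in BCNF.
{A, C, D, E} is in BCNF.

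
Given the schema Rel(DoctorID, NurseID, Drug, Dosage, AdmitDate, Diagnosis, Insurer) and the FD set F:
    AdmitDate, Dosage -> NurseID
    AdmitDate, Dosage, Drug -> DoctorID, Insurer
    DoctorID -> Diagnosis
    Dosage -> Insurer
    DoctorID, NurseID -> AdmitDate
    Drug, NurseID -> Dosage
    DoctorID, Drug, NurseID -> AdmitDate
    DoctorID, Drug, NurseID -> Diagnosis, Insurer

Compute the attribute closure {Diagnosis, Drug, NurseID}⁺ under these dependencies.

Start with {Diagnosis, Drug, NurseID}.
Drug, NurseID -> Dosage applies; add {Dosage} → now {Diagnosis, Dosage, Drug, NurseID}.
Dosage -> Insurer applies; add {Insurer} → now {Diagnosis, Dosage, Drug, Insurer, NurseID}.
No further FD applies.

{Diagnosis, Dosage, Drug, Insurer, NurseID}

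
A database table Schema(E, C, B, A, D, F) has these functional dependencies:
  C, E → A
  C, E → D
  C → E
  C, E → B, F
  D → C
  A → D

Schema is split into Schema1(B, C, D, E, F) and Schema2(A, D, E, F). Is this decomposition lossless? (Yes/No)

Yes

The shared attributes are {D, E, F} and {D, E, F}⁺ = {A, B, C, D, E, F}.
This includes all of Schema1, so the common attributes are a superkey of Schema1 — the join is lossless.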